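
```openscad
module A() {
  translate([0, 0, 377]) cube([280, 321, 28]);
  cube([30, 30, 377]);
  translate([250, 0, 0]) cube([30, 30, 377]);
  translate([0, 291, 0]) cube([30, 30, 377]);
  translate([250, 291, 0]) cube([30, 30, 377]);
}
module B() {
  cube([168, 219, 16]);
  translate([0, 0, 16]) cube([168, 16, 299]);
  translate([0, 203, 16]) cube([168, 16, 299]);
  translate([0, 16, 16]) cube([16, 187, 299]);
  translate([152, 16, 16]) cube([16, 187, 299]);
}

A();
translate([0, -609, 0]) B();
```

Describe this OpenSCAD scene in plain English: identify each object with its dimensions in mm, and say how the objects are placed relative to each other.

A is a simple wooden stool: a rectangular seat 280 mm (x) by 321 mm (y), 28 mm thick, top face at z = 405 mm, on four square legs, each 30×30 mm in cross-section. The legs rest on z = 0, each flush with a corner of the seat.

B is an open-topped rectangular box: outside dimensions 168×219×315 mm, with a uniform wall and base thickness of 16 mm. The base is a full 168×219 slab on the floor; four walls sit on top of the base. The front and back walls (the −y and +y sides) span the full width; the two side walls fit between them.

The open box is on the floor beside the stool on its −y side.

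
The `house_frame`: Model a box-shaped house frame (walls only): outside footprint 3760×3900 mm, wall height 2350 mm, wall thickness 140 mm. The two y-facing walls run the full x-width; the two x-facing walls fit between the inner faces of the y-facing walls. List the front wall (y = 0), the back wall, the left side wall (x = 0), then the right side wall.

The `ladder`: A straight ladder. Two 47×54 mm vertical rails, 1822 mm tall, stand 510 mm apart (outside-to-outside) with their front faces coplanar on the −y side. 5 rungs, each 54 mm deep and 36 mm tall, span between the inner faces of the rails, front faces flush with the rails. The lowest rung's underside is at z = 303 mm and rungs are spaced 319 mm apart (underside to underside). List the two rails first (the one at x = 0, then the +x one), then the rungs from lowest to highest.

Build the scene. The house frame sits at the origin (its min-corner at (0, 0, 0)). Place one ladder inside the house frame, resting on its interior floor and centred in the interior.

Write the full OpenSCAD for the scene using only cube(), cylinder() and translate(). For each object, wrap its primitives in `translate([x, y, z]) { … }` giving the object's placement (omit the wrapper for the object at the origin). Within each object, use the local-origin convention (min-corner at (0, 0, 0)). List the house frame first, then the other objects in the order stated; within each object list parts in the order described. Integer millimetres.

cube([3760, 140, 2350]);
translate([0, 3760, 0]) cube([3760, 140, 2350]);
translate([0, 140, 0]) cube([140, 3620, 2350]);
translate([3620, 140, 0]) cube([140, 3620, 2350]);
translate([1625, 1923, 0]) {
  cube([47, 54, 1822]);
  translate([463, 0, 0]) cube([47, 54, 1822]);
  translate([47, 0, 303]) cube([416, 54, 36]);
  translate([47, 0, 622]) cube([416, 54, 36]);
  translate([47, 0, 941]) cube([416, 54, 36]);
  translate([47, 0, 1260]) cube([416, 54, 36]);
  translate([47, 0, 1579]) cube([416, 54, 36]);
}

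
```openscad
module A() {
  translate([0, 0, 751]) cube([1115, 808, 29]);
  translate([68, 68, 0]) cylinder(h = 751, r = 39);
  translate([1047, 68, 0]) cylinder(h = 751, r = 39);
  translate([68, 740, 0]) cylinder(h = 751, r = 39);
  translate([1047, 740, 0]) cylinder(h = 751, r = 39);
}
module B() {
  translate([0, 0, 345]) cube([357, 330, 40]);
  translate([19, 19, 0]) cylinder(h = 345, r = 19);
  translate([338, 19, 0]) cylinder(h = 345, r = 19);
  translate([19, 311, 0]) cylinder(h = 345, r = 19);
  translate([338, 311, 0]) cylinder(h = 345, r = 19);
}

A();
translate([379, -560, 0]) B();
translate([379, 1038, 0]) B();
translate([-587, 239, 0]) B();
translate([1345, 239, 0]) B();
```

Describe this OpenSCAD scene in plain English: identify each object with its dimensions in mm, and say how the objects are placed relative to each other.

A is a table: top 1115 mm (x) × 808 mm (y), 29 mm thick, upper face at z = 780 mm, on four round legs of 78 mm diameter, each leg's bounding box inset 29 mm from the nearest pair of top edges, running from z = 0 to the bottom of the top.

B is a four-legged stool. The seat is a 357×330×40 mm slab whose top surface is at z = 385 mm; four round legs, each 38 mm in diameter, run from the floor (z = 0) to the underside of the seat, each leg's axis is inset half a diameter from the nearest pair of seat edges (so the leg's bounding box is flush with the corner).

Four stools sit around the table at the −y, +y, −x, +x sides.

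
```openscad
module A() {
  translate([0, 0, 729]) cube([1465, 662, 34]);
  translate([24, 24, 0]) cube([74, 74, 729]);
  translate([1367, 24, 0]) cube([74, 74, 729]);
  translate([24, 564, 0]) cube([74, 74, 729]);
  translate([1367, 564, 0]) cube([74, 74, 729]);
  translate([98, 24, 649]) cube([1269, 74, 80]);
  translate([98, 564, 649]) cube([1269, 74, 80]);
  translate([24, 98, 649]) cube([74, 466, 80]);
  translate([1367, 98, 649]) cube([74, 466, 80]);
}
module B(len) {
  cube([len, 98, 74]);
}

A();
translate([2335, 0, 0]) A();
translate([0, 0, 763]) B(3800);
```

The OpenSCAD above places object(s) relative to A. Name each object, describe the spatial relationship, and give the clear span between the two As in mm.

A is a table. B is a beam. A beam spans the tops of two tables. The clear span between the two tables is 870 mm.

Second table starts at x = 2335; first ends at x = 1465; clear span = 2335 − 1465 = 870 mm.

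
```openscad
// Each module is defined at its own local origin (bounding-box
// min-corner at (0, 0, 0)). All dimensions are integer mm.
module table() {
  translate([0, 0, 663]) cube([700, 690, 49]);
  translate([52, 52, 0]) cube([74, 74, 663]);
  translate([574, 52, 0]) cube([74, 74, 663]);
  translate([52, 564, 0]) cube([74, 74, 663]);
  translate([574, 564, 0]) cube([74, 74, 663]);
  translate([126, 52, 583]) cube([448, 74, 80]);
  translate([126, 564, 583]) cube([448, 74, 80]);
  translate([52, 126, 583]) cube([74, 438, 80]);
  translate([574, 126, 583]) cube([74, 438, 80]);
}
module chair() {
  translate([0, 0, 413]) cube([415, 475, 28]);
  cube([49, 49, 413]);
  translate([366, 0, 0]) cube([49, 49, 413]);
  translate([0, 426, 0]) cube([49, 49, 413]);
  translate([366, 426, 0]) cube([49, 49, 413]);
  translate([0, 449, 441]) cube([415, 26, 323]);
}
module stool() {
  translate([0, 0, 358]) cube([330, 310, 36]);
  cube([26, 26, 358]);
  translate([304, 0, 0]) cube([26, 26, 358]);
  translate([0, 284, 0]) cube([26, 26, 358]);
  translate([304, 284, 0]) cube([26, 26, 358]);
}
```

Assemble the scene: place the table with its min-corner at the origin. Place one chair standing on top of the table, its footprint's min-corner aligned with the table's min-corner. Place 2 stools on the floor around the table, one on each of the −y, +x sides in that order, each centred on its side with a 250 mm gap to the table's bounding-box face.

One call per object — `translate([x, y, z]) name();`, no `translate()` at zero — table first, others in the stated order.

table();
translate([0, 0, 712]) chair();
translate([185, -560, 0]) stool();
translate([950, 190, 0]) stool();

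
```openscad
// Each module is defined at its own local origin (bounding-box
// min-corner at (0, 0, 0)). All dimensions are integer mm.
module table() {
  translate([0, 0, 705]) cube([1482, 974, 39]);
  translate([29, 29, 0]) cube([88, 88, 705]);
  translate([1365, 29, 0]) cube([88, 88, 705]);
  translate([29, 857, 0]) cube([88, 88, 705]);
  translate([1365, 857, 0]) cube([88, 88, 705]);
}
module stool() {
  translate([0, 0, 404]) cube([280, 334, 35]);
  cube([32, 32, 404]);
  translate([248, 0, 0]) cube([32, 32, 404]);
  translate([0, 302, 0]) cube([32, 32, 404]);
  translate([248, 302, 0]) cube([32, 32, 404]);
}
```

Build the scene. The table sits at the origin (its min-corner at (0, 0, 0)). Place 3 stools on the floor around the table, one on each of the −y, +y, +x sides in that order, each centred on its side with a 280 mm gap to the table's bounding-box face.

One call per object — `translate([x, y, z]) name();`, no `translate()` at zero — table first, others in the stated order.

table();
translate([601, -614, 0]) stool();
translate([601, 1254, 0]) stool();
translate([1762, 320, 0]) stool();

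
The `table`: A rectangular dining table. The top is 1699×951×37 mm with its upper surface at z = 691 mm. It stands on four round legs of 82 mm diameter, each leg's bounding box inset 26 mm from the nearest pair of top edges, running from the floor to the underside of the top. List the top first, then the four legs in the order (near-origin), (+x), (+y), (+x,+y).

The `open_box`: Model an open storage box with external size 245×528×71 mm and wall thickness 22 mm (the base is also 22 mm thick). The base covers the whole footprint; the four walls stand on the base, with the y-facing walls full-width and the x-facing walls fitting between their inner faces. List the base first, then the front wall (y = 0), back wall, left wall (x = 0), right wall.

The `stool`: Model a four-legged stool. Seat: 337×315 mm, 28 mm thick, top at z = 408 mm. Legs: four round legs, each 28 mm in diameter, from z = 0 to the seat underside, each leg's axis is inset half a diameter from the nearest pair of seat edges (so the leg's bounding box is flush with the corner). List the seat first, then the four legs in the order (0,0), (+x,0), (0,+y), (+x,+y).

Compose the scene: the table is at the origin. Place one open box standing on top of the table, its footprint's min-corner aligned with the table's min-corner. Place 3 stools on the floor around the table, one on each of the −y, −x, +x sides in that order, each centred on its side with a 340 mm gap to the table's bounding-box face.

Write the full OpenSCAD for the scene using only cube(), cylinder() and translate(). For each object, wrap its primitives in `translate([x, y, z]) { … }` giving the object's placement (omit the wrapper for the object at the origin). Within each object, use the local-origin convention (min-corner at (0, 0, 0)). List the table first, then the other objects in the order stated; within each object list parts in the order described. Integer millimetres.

translate([0, 0, 654]) cube([1699, 951, 37]);
translate([67, 67, 0]) cylinder(h = 654, r = 41);
translate([1632, 67, 0]) cylinder(h = 654, r = 41);
translate([67, 884, 0]) cylinder(h = 654, r = 41);
translate([1632, 884, 0]) cylinder(h = 654, r = 41);
translate([0, 0, 691]) {
  cube([245, 528, 22]);
  translate([0, 0, 22]) cube([245, 22, 49]);
  translate([0, 506, 22]) cube([245, 22, 49]);
  translate([0, 22, 22]) cube([22, 484, 49]);
  translate([223, 22, 22]) cube([22, 484, 49]);
}
translate([681, -655, 0]) {
  translate([0, 0, 380]) cube([337, 315, 28]);
  translate([14, 14, 0]) cylinder(h = 380, r = 14);
  translate([323, 14, 0]) cylinder(h = 380, r = 14);
  translate([14, 301, 0]) cylinder(h = 380, r = 14);
  translate([323, 301, 0]) cylinder(h = 380, r = 14);
}
translate([-677, 318, 0]) {
  translate([0, 0, 380]) cube([337, 315, 28]);
  translate([14, 14, 0]) cylinder(h = 380, r = 14);
  translate([323, 14, 0]) cylinder(h = 380, r = 14);
  translate([14, 301, 0]) cylinder(h = 380, r = 14);
  translate([323, 301, 0]) cylinder(h = 380, r = 14);
}
translate([2039, 318, 0]) {
  translate([0, 0, 380]) cube([337, 315, 28]);
  translate([14, 14, 0]) cylinder(h = 380, r = 14);
  translate([323, 14, 0]) cylinder(h = 380, r = 14);
  translate([14, 301, 0]) cylinder(h = 380, r = 14);
  translate([323, 301, 0]) cylinder(h = 380, r = 14);
}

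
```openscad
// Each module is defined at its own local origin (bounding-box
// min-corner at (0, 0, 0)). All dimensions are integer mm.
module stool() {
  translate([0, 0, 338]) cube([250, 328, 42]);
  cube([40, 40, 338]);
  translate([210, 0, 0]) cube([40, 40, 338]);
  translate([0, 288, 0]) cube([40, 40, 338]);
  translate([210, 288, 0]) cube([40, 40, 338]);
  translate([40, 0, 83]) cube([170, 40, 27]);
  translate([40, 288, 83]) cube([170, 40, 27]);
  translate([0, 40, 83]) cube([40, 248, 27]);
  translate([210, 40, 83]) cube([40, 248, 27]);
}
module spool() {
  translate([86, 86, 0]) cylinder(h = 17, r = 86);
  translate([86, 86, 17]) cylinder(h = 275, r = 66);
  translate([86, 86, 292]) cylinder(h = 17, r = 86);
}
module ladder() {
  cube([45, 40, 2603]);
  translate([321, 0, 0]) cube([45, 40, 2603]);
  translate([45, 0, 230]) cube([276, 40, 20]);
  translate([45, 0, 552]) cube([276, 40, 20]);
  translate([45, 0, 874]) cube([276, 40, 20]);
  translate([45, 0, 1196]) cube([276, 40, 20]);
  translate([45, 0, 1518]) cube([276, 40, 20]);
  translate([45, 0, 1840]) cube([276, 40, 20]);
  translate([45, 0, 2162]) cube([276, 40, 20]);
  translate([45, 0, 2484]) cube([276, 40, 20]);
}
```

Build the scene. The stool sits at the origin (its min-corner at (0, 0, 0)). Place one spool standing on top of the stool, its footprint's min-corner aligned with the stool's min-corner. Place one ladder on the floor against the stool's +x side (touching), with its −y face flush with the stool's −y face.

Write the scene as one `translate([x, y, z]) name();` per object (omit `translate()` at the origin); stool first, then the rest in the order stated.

stool();
translate([0, 0, 380]) spool();
translate([250, 0, 0]) ladder();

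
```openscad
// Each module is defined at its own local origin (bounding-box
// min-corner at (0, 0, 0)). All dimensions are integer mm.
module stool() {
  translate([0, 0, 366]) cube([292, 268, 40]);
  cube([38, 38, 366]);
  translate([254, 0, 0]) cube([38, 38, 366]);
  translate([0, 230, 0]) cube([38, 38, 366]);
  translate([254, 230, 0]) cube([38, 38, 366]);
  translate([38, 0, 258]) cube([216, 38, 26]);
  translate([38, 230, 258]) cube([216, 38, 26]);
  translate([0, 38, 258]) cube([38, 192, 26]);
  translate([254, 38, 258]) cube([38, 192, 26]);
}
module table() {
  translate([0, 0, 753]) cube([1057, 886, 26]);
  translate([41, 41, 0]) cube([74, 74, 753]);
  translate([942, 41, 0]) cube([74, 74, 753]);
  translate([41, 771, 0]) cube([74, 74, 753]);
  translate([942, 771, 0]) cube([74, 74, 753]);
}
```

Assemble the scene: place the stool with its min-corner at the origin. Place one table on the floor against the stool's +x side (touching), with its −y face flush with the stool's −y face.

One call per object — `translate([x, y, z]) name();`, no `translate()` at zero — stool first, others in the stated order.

stool();
translate([292, 0, 0]) table();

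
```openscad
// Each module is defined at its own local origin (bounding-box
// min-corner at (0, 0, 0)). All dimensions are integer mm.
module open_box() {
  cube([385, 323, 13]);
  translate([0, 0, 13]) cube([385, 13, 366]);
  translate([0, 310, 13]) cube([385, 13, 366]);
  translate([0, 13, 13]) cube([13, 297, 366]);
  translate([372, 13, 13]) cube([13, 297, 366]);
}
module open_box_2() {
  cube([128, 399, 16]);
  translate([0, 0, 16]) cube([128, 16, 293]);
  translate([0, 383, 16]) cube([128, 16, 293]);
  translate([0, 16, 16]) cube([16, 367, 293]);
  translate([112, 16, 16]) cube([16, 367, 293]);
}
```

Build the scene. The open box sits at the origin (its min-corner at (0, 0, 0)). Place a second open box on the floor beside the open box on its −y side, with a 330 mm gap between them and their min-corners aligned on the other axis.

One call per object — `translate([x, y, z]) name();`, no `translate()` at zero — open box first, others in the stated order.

open_box();
translate([0, -729, 0]) open_box_2();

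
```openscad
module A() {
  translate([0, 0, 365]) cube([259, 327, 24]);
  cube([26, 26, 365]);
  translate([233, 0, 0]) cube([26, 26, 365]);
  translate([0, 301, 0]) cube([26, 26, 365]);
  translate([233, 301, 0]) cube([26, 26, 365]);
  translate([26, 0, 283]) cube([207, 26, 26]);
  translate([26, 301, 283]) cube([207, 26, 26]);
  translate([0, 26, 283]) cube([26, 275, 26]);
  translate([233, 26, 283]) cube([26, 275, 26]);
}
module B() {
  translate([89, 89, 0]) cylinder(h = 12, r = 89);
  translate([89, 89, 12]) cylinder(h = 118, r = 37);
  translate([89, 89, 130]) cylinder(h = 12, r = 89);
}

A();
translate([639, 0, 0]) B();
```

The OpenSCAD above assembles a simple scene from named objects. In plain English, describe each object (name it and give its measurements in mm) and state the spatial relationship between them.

A is a simple wooden stool: a rectangular seat 259 mm (x) by 327 mm (y), 24 mm thick, top face at z = 389 mm, on four square legs, each 26×26 mm in cross-section. The legs rest on z = 0, each flush with a corner of the seat. Four stretchers, 26 mm wide and 26 mm tall, connect adjacent legs with their undersides at z = 283 mm, each running between the inner faces of the legs it joins and aligned with the legs' outer faces on the other axis.

B is a spool: two coaxial disc flanges of radius 89 mm and thickness 12 mm, joined by a core cylinder of radius 37 mm and height 118 mm. The lower flange rests on z = 0 and the three cylinders share a vertical axis.

The spool is on the floor beside the stool on its +x side.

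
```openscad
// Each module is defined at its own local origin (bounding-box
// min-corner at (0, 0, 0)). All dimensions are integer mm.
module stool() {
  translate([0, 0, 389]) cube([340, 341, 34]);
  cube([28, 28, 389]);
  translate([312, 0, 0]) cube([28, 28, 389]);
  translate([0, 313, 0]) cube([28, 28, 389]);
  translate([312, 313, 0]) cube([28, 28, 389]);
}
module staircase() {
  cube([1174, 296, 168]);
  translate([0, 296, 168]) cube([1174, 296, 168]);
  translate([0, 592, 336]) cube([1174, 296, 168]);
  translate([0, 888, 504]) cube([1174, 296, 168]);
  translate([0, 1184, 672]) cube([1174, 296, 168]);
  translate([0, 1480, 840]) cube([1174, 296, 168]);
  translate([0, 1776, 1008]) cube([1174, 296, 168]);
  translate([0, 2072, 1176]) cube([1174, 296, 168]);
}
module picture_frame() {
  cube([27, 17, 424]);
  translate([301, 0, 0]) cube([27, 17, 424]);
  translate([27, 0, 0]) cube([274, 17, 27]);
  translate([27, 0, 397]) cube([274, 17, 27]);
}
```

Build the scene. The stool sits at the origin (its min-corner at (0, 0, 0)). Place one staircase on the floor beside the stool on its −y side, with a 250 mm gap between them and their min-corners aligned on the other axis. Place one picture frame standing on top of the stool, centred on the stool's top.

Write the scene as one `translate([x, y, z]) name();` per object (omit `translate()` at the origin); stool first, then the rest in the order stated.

stool();
translate([0, -2618, 0]) staircase();
translate([6, 162, 423]) picture_frame();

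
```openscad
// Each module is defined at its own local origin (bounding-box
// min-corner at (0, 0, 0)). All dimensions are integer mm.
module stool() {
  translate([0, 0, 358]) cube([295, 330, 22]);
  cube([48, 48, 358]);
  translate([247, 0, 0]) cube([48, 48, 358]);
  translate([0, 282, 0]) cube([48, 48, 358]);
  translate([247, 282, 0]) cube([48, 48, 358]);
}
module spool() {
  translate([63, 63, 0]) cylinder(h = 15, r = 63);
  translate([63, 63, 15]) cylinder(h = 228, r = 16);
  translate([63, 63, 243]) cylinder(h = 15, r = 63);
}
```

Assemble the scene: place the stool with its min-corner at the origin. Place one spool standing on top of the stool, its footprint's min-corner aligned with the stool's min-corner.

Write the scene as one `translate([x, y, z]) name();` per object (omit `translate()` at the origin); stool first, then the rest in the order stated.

stool();
translate([0, 0, 380]) spool();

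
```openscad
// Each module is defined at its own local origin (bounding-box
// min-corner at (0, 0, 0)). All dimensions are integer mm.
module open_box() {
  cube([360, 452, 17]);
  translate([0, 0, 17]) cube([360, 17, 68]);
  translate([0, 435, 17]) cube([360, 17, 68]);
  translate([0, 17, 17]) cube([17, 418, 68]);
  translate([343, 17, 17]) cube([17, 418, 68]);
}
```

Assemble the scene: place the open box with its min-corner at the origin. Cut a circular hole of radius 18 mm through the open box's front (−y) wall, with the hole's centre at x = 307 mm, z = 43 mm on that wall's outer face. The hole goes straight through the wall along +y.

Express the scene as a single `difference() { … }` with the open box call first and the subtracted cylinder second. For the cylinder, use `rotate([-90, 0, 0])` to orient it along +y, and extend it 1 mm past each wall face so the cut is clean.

difference() {
  open_box();
  translate([307, -1, 43]) rotate([-90, 0, 0]) cylinder(h = 19, r = 18);
}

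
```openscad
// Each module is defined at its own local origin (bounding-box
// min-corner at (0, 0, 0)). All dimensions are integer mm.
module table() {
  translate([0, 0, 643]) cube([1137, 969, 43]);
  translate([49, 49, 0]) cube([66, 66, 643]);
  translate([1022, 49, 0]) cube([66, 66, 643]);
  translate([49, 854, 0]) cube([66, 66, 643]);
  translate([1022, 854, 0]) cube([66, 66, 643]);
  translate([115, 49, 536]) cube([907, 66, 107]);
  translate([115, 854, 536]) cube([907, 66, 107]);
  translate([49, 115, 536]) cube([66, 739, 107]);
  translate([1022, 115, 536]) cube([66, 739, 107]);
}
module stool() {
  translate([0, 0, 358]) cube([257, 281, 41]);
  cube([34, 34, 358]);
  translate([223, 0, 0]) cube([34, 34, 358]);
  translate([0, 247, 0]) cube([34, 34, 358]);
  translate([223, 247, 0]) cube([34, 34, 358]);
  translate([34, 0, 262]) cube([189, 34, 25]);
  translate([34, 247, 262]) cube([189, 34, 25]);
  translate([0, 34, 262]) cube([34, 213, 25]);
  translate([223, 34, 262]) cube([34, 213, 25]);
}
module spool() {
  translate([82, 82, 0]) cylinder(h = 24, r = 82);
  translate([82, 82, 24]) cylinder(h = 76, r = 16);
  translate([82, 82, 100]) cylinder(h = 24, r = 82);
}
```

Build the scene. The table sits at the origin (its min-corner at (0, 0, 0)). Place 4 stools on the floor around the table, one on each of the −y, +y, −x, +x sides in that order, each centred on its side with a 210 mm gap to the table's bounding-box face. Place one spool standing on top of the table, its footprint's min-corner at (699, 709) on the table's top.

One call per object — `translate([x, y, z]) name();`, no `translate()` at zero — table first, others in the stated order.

table();
translate([440, -491, 0]) stool();
translate([440, 1179, 0]) stool();
translate([-467, 344, 0]) stool();
translate([1347, 344, 0]) stool();
translate([699, 709, 686]) spool();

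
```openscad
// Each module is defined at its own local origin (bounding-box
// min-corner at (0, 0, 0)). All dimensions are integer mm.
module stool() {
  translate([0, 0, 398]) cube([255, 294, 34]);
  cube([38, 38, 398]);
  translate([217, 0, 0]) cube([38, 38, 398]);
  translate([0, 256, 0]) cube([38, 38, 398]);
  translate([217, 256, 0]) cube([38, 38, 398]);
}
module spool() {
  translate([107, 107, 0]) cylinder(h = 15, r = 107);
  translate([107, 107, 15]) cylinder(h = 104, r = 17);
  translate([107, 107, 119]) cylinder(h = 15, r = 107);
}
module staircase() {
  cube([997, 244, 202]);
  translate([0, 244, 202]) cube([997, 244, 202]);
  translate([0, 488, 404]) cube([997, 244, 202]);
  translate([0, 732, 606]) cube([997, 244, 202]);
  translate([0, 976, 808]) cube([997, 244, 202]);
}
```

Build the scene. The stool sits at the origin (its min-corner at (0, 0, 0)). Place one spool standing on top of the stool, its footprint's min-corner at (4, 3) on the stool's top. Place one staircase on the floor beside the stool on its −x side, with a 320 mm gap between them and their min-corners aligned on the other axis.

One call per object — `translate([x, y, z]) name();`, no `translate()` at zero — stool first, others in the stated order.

stool();
translate([4, 3, 432]) spool();
translate([-1317, 0, 0]) staircase();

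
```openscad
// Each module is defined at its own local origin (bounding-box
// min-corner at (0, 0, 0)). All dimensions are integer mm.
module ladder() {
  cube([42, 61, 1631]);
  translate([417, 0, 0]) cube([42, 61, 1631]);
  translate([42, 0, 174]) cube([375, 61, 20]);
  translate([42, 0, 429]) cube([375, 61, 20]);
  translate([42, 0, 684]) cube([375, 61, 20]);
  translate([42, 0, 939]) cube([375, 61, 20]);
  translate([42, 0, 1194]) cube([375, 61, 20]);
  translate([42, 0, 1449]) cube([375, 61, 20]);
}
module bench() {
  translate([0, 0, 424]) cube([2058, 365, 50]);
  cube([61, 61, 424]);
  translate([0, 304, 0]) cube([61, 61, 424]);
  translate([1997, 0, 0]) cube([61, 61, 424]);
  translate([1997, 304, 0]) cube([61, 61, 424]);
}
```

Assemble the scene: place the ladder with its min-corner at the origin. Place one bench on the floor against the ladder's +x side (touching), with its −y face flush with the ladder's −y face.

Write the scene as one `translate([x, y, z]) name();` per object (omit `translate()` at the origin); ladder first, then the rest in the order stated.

ladder();
translate([459, 0, 0]) bench();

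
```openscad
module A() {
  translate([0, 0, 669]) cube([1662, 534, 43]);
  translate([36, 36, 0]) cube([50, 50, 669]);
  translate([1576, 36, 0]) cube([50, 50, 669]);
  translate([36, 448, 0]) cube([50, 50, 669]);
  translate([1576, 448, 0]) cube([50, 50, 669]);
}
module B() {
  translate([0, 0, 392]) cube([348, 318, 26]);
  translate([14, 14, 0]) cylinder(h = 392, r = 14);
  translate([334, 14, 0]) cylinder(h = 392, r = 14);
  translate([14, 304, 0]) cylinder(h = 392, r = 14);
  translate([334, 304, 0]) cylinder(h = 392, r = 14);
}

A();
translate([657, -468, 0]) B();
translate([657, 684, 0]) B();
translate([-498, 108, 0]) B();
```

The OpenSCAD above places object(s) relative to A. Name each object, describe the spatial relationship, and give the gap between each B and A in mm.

A is a table. B is a stool. Three stools sit around the table at the −y, +y, −x sides. The gap between each stool and the table is 150 mm.

Each stool's nearest face is 150 mm from the table's bounding box.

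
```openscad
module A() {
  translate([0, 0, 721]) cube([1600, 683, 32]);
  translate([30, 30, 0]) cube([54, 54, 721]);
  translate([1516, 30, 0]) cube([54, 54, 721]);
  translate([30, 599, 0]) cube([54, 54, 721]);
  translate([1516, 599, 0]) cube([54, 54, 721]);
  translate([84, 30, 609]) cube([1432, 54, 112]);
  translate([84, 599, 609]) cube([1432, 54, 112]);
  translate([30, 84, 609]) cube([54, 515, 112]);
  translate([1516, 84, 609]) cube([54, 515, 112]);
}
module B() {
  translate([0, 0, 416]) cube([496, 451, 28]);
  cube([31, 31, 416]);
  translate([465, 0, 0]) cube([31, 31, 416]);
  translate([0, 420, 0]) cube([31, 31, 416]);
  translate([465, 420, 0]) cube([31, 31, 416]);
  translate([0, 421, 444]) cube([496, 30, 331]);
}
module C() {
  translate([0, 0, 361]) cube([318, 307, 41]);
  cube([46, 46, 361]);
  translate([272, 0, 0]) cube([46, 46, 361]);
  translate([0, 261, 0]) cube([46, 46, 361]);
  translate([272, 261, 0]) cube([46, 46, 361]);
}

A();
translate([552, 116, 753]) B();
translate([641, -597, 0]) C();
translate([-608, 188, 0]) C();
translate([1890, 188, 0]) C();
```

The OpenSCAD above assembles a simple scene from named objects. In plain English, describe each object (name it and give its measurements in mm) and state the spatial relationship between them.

A is a table: top 1600 mm (x) × 683 mm (y), 32 mm thick, upper face at z = 753 mm, on four 54×54 mm square legs, each inset 30 mm from the nearest pair of top edges, running from z = 0 to the bottom of the top. Four apron rails, 54 mm thick and 112 mm tall, run between adjacent legs with their top edges flush with the underside of the top and their outer faces flush with the legs' outer faces.

B is a chair. The seat is a 496×451×28 mm slab with its top at z = 444 mm, on four 31×31 mm corner legs (flush with the seat edges, standing on z = 0). A flat backrest 30 mm thick, 331 mm tall, spans the full seat width and rises from the seat top along its +y edge, rear face flush with the rear of the seat.

C is a four-legged stool. The seat is a 318×307×41 mm slab whose top surface is at z = 402 mm; four square legs, each 46×46 mm in cross-section, run from the floor (z = 0) to the underside of the seat, each flush with a corner of the seat.

The chair is on top of the table, centred. Three stools sit around the table at the −y, −x, +x sides.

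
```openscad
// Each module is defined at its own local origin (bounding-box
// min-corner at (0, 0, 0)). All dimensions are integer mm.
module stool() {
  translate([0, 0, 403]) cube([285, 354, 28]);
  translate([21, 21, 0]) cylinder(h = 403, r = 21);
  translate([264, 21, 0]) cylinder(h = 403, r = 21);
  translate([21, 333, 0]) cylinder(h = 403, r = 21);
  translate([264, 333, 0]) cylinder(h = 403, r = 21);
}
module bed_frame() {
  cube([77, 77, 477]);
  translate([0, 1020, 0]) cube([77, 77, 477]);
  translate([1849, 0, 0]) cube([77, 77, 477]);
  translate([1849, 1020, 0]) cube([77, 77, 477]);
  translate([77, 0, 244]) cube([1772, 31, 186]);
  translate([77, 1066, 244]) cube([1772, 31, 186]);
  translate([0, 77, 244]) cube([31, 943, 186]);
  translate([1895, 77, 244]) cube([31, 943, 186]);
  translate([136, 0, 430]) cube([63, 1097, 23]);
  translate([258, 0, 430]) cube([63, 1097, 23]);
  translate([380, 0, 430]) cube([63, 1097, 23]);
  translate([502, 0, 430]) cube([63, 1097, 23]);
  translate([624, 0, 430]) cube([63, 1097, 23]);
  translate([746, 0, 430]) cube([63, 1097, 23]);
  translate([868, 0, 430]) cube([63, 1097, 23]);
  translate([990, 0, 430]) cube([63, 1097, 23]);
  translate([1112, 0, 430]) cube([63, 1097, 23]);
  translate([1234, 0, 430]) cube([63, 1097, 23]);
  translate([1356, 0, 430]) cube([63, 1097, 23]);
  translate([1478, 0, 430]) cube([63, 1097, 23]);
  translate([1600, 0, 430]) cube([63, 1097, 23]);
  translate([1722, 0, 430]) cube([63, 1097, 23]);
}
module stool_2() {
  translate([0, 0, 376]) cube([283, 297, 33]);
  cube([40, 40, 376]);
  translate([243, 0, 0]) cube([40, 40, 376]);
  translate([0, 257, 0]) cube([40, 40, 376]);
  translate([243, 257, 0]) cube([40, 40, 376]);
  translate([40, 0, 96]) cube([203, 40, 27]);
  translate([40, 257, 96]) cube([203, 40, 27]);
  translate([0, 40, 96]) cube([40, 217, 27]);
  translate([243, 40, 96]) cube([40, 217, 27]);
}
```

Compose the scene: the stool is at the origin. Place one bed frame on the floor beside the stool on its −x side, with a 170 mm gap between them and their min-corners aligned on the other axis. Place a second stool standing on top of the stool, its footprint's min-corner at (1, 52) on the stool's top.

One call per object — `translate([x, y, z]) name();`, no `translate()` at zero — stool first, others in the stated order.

stool();
translate([-2096, 0, 0]) bed_frame();
translate([1, 52, 431]) stool_2();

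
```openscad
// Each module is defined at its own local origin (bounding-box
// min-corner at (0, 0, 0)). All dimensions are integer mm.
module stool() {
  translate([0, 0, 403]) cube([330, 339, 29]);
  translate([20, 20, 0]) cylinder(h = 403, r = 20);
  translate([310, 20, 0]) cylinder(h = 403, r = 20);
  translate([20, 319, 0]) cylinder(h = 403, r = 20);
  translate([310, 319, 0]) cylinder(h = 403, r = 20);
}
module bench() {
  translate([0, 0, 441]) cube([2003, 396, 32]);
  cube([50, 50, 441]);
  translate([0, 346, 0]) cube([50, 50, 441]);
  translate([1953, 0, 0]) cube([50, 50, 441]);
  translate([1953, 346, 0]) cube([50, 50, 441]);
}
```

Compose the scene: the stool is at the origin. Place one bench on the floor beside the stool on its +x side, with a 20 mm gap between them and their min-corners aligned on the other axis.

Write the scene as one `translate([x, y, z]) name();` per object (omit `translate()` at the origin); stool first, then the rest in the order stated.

stool();
translate([350, 0, 0]) bench();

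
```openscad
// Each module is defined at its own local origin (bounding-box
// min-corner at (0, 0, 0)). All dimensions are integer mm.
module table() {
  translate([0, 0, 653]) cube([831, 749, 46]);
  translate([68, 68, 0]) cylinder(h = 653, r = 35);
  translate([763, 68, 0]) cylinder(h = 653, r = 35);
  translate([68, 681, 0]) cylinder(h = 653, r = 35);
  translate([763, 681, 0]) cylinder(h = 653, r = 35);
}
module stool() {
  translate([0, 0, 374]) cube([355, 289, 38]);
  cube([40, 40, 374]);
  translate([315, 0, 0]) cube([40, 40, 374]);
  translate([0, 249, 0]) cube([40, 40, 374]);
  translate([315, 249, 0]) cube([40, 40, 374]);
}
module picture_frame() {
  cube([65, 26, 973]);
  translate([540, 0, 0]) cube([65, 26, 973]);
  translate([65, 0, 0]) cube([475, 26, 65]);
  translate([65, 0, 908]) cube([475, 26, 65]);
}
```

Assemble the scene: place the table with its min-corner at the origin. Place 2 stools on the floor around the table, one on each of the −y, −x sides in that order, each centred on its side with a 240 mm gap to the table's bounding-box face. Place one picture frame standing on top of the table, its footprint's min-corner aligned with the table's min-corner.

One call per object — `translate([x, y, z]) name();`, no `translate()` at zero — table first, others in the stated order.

table();
translate([238, -529, 0]) stool();
translate([-595, 230, 0]) stool();
translate([0, 0, 699]) picture_frame();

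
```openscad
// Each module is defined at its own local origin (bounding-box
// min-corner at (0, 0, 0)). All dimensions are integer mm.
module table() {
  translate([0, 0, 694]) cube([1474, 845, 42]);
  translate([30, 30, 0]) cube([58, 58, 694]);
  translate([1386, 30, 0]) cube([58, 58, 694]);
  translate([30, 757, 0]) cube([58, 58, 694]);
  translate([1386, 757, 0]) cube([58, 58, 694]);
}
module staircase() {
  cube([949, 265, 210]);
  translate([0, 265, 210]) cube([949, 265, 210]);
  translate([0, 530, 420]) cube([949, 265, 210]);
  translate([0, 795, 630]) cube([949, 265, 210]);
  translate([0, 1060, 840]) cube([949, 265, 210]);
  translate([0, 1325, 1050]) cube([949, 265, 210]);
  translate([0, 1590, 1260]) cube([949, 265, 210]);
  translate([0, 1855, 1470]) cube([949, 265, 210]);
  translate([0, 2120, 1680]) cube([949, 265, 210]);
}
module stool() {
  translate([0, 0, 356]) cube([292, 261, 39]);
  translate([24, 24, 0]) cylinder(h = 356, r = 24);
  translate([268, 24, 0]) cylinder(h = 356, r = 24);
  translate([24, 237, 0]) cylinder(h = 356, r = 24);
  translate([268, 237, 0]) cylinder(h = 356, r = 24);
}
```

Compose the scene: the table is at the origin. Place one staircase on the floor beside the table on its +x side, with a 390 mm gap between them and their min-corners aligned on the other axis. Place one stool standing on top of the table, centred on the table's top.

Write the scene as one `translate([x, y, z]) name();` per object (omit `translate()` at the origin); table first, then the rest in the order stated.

table();
translate([1864, 0, 0]) staircase();
translate([591, 292, 736]) stool();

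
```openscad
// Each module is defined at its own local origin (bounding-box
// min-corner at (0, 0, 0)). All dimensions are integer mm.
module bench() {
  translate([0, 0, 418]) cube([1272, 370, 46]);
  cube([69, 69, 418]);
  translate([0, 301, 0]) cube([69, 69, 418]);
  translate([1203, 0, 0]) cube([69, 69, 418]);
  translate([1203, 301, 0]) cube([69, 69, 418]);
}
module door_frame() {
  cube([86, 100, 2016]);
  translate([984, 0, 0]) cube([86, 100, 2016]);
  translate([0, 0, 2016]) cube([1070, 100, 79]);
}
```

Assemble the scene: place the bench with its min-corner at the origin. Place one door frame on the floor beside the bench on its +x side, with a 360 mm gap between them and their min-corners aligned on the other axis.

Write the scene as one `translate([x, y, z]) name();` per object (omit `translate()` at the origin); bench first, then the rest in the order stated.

bench();
translate([1632, 0, 0]) door_frame();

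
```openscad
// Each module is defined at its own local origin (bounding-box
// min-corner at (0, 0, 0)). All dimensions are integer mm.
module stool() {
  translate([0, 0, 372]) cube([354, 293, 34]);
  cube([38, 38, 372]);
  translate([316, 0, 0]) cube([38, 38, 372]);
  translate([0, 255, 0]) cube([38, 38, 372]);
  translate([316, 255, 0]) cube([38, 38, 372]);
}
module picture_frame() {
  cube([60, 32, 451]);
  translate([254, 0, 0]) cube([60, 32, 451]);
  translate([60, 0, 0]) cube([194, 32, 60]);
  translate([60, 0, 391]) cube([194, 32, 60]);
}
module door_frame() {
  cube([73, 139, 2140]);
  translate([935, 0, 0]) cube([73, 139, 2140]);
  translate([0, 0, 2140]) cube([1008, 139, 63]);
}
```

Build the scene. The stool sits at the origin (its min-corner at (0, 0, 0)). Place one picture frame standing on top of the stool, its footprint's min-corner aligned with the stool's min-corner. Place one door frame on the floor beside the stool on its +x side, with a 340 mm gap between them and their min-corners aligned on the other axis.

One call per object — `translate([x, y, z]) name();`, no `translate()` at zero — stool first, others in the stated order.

stool();
translate([0, 0, 406]) picture_frame();
translate([694, 0, 0]) door_frame();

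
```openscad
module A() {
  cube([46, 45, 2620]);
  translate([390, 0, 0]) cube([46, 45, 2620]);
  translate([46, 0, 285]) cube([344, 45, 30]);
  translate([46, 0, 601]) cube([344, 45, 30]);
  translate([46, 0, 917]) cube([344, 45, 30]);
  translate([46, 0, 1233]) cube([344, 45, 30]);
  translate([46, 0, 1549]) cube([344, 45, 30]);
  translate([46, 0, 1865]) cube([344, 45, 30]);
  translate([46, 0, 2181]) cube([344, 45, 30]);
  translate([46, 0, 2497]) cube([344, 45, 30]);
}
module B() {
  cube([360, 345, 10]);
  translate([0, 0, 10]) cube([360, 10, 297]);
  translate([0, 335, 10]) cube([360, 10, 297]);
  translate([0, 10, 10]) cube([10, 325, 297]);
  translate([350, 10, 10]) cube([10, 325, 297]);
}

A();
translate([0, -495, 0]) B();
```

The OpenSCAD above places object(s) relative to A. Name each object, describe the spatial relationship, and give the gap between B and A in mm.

A is a ladder. B is an open box. The open box is on the floor beside the ladder on its −y side. The gap between the open box and the ladder is 150 mm.

The open box's nearest face is 150 mm from the ladder's −y face.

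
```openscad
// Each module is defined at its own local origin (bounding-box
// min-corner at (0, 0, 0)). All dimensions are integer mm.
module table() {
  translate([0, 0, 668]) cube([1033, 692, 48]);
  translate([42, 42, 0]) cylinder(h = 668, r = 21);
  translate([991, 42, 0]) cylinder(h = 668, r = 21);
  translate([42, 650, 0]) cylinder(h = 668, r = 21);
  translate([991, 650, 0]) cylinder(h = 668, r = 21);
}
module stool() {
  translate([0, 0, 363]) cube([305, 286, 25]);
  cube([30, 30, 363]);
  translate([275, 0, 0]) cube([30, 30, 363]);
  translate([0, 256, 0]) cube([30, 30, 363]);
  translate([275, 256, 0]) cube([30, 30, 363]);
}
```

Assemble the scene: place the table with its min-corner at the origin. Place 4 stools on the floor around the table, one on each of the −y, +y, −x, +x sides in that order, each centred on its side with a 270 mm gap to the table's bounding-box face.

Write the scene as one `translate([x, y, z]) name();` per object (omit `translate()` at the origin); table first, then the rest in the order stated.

table();
translate([364, -556, 0]) stool();
translate([364, 962, 0]) stool();
translate([-575, 203, 0]) stool();
translate([1303, 203, 0]) stool();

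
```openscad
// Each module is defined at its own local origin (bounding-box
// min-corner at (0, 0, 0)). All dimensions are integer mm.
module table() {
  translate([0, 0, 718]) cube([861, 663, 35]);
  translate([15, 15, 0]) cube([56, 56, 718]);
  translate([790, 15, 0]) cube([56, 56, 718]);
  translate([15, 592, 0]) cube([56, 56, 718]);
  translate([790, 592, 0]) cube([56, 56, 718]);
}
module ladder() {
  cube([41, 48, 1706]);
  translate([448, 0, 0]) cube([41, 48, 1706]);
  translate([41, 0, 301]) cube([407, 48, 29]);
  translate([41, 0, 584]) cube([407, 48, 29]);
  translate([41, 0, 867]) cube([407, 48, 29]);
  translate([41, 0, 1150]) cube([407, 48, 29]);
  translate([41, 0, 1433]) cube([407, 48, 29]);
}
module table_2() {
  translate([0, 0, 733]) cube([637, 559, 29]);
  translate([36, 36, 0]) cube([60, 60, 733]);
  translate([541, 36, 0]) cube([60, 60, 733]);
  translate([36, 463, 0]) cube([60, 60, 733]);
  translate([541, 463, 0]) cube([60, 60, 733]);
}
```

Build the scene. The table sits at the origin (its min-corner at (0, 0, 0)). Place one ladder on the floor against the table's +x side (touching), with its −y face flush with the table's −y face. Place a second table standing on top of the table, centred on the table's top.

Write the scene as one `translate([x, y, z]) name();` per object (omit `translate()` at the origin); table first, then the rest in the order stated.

table();
translate([861, 0, 0]) ladder();
translate([112, 52, 753]) table_2();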